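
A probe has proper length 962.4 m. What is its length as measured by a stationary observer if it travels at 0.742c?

Proper length L₀ = 962.4 m
γ = 1/√(1 - 0.742²) = 1.4916
L = L₀/γ = 962.4/1.4916 = 645.2 m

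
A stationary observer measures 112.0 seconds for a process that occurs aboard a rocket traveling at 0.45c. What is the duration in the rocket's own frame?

Dilated time Δt = 112.0 seconds
γ = 1/√(1 - 0.45²) = 1.120
Δt₀ = Δt/γ = 112.0/1.120 = 100.0 seconds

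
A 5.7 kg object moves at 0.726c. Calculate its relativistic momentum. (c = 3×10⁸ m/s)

γ = 1/√(1 - 0.726²) = 1.454
v = 0.726 × 3×10⁸ = 2.178×10⁸ m/s
p = γmv = 1.454 × 5.7 × 2.178×10⁸ = 1.805×10⁹ kg·m/s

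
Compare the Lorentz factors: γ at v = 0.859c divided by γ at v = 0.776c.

γ₁ = 1/√(1 - 0.859²) = 1.953
γ₂ = 1/√(1 - 0.776²) = 1.585
γ₁/γ₂ = 1.953/1.585 = 1.232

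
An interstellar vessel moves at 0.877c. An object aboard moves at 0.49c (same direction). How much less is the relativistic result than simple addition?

Classical: u' + v = 0.49 + 0.877 = 1.367c
Relativistic: u = (0.49 + 0.877)/(1 + 0.42973) = 1.367/1.42973 = 0.9561c
Difference: 1.367 - 0.9561 = 0.4109c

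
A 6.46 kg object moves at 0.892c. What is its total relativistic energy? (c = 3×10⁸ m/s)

γ = 1/√(1 - 0.892²) = 2.212
mc² = 6.46 × (3×10⁸)² = 5.814×10¹⁷ J
E = γmc² = 2.212 × 5.814×10¹⁷ = 1.286×10¹⁸ J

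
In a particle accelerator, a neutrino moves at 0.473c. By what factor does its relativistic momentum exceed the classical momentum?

p_rel = γmv, p_class = mv
Ratio = γ = 1/√(1 - 0.473²)
= 1/√(0.776271) = 1.135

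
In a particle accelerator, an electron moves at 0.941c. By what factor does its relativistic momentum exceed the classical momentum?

p_rel = γmv, p_class = mv
Ratio = γ = 1/√(1 - 0.941²)
= 1/√(0.114519) = 2.955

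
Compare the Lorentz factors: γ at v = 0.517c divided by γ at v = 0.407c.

γ₁ = 1/√(1 - 0.517²) = 1.168
γ₂ = 1/√(1 - 0.407²) = 1.095
γ₁/γ₂ = 1.168/1.095 = 1.067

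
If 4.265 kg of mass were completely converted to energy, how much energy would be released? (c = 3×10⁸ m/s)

Using E = mc²:
c² = (3×10⁸)² = 9×10¹⁶ m²/s²
E = 4.265 × 9×10¹⁶ = 3.839×10¹⁷ J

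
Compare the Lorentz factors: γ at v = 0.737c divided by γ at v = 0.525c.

γ₁ = 1/√(1 - 0.737²) = 1.4795
γ₂ = 1/√(1 - 0.525²) = 1.1749
γ₁/γ₂ = 1.4795/1.1749 = 1.259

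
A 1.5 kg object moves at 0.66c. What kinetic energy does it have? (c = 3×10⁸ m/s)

γ = 1/√(1 - 0.66²) = 1.3311
γ - 1 = 0.3311
KE = (γ-1)mc² = 0.3311 × 1.5 × (3×10⁸)² = 4.470×10¹⁶ J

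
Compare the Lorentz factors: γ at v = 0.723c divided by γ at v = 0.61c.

γ₁ = 1/√(1 - 0.723²) = 1.447
γ₂ = 1/√(1 - 0.61²) = 1.262
γ₁/γ₂ = 1.447/1.262 = 1.147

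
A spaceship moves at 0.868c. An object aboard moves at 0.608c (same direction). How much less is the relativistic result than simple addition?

Classical: u' + v = 0.608 + 0.868 = 1.476c
Relativistic: u = (0.608 + 0.868)/(1 + 0.527744) = 1.476/1.527744 = 0.9661c
Difference: 1.476 - 0.9661 = 0.5099c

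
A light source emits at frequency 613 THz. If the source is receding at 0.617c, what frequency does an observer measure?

β = v/c = 0.617
(1-β)/(1+β) = 0.383/1.617 = 0.2369
Doppler factor = √(0.2369) = 0.4867
f_obs = 613 × 0.4867 = 298.3 THz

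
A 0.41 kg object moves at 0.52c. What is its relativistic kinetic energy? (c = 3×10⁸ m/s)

γ = 1/√(1 - 0.52²) = 1.17073
γ - 1 = 0.17073
KE = (γ-1)mc² = 0.17073 × 0.41 × (3×10⁸)² = 6.300×10¹⁵ J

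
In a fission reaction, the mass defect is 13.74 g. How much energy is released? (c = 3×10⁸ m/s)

Convert mass defect: Δm = 13.74 g = 0.01374 kg
E = Δm·c² = 0.01374 × (3×10⁸)²
= 0.01374 × 9×10¹⁶ = 1.237×10¹⁵ J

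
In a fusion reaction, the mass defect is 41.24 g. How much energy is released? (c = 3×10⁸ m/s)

Convert mass defect: Δm = 41.24 g = 0.04124 kg
E = Δm·c² = 0.04124 × (3×10⁸)²
= 0.04124 × 9×10¹⁶ = 3.712×10¹⁵ J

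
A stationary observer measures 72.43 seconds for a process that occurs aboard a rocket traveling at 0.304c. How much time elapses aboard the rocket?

Dilated time Δt = 72.43 seconds
γ = 1/√(1 - 0.304²) = 1.0497
Δt₀ = Δt/γ = 72.43/1.0497 = 69.00 seconds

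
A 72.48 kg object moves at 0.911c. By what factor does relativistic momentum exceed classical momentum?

p_rel = γmv, p_class = mv
Ratio = γ = 1/√(1 - 0.911²) = 2.425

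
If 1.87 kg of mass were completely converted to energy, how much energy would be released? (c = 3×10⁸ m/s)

Using E = mc²:
c² = (3×10⁸)² = 9×10¹⁶ m²/s²
E = 1.87 × 9×10¹⁶ = 1.683×10¹⁷ J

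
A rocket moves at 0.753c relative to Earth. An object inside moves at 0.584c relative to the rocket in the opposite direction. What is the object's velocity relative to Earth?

Object's velocity in rocket frame is u' = -0.584c
u = (u' + v)/(1 + u'v/c²) = (v - 0.584)/(1 - 0.584·v/c²)
Numerator: 0.753 - 0.584 = 0.169
Denominator: 1 - 0.439752 = 0.560248
u = 0.169/0.560248 = 0.3017c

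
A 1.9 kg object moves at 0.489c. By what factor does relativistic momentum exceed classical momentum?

p_rel = γmv, p_class = mv
Ratio = γ = 1/√(1 - 0.489²) = 1.146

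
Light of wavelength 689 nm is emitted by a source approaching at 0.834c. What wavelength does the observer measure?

β = 0.834
Wavelength Doppler factor = √(0.166/1.834) = √(0.090513) = 0.3009
λ_obs = 689 × 0.3009 = 207.3 nm (blueshift)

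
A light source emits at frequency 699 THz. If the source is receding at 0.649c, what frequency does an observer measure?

β = v/c = 0.649
(1-β)/(1+β) = 0.351/1.649 = 0.2129
Doppler factor = √(0.2129) = 0.4614
f_obs = 699 × 0.4614 = 322.5 THz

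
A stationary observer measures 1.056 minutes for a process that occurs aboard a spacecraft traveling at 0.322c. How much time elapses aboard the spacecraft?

Dilated time Δt = 1.056 minutes
γ = 1/√(1 - 0.322²) = 1.05626
Δt₀ = Δt/γ = 1.056/1.05626 = 0.9998 minutes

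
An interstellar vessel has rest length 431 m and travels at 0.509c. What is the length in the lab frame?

Proper length L₀ = 431 m
γ = 1/√(1 - 0.509²) = 1.1618
L = L₀/γ = 431/1.1618 = 371.0 m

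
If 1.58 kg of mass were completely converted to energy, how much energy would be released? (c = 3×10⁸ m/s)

Using E = mc²:
c² = (3×10⁸)² = 9×10¹⁶ m²/s²
E = 1.58 × 9×10¹⁶ = 1.422×10¹⁷ J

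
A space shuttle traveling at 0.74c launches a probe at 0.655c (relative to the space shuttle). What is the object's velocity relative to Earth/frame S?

u = (u' + v)/(1 + u'v/c²)
Numerator: 0.655 + 0.74 = 1.395
Denominator: 1 + 0.4847 = 1.4847
u = 1.395/1.4847 = 0.9396c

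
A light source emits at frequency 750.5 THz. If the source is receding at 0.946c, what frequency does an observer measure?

β = v/c = 0.946
(1-β)/(1+β) = 0.054/1.946 = 0.02775
Doppler factor = √(0.02775) = 0.1666
f_obs = 750.5 × 0.1666 = 125.0 THz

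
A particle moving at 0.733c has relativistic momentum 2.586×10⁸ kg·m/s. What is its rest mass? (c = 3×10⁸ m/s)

γ = 1/√(1 - 0.733²) = 1.4701
v = 0.733 × 3×10⁸ = 2.199×10⁸ m/s
m = p/(γv) = 2.586×10⁸/(1.4701 × 2.199×10⁸) = 0.7999 kg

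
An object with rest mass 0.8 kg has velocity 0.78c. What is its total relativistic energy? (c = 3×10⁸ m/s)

γ = 1/√(1 - 0.78²) = 1.598
mc² = 0.8 × (3×10⁸)² = 7.200×10¹⁶ J
E = γmc² = 1.598 × 7.200×10¹⁶ = 1.151×10¹⁷ J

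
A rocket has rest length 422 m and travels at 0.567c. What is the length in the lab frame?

Proper length L₀ = 422 m
γ = 1/√(1 - 0.567²) = 1.214
L = L₀/γ = 422/1.214 = 347.6 m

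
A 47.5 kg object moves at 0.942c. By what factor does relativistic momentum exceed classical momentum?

p_rel = γmv, p_class = mv
Ratio = γ = 1/√(1 - 0.942²) = 2.980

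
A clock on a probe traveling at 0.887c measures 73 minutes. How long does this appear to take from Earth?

Proper time Δt₀ = 73 minutes
γ = 1/√(1 - 0.887²) = 2.166
Δt = γΔt₀ = 2.166 × 73 = 158.1 minutes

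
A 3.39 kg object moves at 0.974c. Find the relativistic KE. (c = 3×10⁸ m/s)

γ = 1/√(1 - 0.974²) = 4.414
γ - 1 = 3.414
KE = (γ-1)mc² = 3.414 × 3.39 × (3×10⁸)² = 1.042×10¹⁸ J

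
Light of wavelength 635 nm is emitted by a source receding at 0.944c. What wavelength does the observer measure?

β = 0.944
Wavelength Doppler factor = √(1.944/0.056) = √(34.71) = 5.892
λ_obs = 635 × 5.892 = 3741 nm (redshift)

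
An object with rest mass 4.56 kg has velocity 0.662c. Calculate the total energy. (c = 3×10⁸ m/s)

γ = 1/√(1 - 0.662²) = 1.3342
mc² = 4.56 × (3×10⁸)² = 4.104×10¹⁷ J
E = γmc² = 1.3342 × 4.104×10¹⁷ = 5.476×10¹⁷ J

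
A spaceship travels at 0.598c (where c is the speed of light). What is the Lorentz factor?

v/c = 0.598, so (v/c)² = 0.357604
1 - (v/c)² = 0.642396
γ = 1/√(0.642396) = 1.248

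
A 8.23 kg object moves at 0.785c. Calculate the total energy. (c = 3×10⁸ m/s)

γ = 1/√(1 - 0.785²) = 1.6142
mc² = 8.23 × (3×10⁸)² = 7.407×10¹⁷ J
E = γmc² = 1.6142 × 7.407×10¹⁷ = 1.196×10¹⁸ J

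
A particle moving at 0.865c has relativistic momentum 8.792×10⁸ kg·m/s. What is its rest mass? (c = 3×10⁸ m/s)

γ = 1/√(1 - 0.865²) = 1.993
v = 0.865 × 3×10⁸ = 2.595×10⁸ m/s
m = p/(γv) = 8.792×10⁸/(1.993 × 2.595×10⁸) = 1.700 kg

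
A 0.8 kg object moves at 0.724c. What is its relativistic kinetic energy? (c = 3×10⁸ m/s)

γ = 1/√(1 - 0.724²) = 1.4497
γ - 1 = 0.4497
KE = (γ-1)mc² = 0.4497 × 0.8 × (3×10⁸)² = 3.238×10¹⁶ J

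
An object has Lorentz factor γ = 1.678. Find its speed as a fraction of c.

From γ = 1/√(1 - v²/c²):
1/γ² = 1/1.678² = 0.3552
v²/c² = 1 - 0.3552 = 0.6448
v/c = √(0.6448) = 0.8030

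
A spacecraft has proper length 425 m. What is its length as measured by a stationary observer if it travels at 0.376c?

Proper length L₀ = 425 m
γ = 1/√(1 - 0.376²) = 1.0792
L = L₀/γ = 425/1.0792 = 393.8 m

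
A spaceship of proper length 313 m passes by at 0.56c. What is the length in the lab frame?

Proper length L₀ = 313 m
γ = 1/√(1 - 0.56²) = 1.207
L = L₀/γ = 313/1.207 = 259.3 m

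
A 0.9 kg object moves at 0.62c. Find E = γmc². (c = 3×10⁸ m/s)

γ = 1/√(1 - 0.62²) = 1.2745
mc² = 0.9 × (3×10⁸)² = 8.100×10¹⁶ J
E = γmc² = 1.2745 × 8.100×10¹⁶ = 1.032×10¹⁷ J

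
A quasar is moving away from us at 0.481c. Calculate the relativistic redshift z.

β = 0.481
(1+β)/(1-β) = 1.481/0.519 = 2.85356
√(2.85356) = 1.6892
z = 1.6892 - 1 = 0.6892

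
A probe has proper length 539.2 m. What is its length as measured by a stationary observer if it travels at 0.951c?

Proper length L₀ = 539.2 m
γ = 1/√(1 - 0.951²) = 3.234
L = L₀/γ = 539.2/3.234 = 166.7 m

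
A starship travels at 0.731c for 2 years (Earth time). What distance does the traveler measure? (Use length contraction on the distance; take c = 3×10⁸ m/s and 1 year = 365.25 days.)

Earth distance: d = v × t = 0.731c × 2 yr = 1.3841×10¹⁶ m
γ = 1.4655
d' = d/γ = 1.3841×10¹⁶/1.4655 = 9.445×10¹⁵ m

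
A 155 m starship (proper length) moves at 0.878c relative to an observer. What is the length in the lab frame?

Proper length L₀ = 155 m
γ = 1/√(1 - 0.878²) = 2.0892
L = L₀/γ = 155/2.0892 = 74.19 m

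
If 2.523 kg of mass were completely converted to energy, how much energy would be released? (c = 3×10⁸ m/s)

Using E = mc²:
c² = (3×10⁸)² = 9×10¹⁶ m²/s²
E = 2.523 × 9×10¹⁶ = 2.271×10¹⁷ J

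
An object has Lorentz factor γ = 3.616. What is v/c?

From γ = 1/√(1 - v²/c²):
1/γ² = 1/3.616² = 0.07648
v²/c² = 1 - 0.07648 = 0.9235
v/c = √(0.9235) = 0.9610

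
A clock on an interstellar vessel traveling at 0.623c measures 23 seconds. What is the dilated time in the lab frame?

Proper time Δt₀ = 23 seconds
γ = 1/√(1 - 0.623²) = 1.2784
Δt = γΔt₀ = 1.2784 × 23 = 29.40 seconds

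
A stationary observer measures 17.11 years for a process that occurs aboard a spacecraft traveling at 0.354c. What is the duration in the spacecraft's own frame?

Dilated time Δt = 17.11 years
γ = 1/√(1 - 0.354²) = 1.0692
Δt₀ = Δt/γ = 17.11/1.0692 = 16.00 years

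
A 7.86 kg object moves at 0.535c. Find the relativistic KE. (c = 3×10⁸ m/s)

γ = 1/√(1 - 0.535²) = 1.1836
γ - 1 = 0.1836
KE = (γ-1)mc² = 0.1836 × 7.86 × (3×10⁸)² = 1.299×10¹⁷ J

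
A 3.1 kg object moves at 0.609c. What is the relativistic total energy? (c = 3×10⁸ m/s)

γ = 1/√(1 - 0.609²) = 1.261
mc² = 3.1 × (3×10⁸)² = 2.790×10¹⁷ J
E = γmc² = 1.261 × 2.790×10¹⁷ = 3.518×10¹⁷ J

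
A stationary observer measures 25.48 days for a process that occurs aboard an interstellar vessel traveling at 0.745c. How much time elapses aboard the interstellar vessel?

Dilated time Δt = 25.48 days
γ = 1/√(1 - 0.745²) = 1.499
Δt₀ = Δt/γ = 25.48/1.499 = 17.00 days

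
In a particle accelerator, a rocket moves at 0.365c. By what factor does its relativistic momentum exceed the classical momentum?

p_rel = γmv, p_class = mv
Ratio = γ = 1/√(1 - 0.365²)
= 1/√(0.866775) = 1.074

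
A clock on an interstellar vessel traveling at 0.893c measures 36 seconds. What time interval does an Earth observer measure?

Proper time Δt₀ = 36 seconds
γ = 1/√(1 - 0.893²) = 2.222
Δt = γΔt₀ = 2.222 × 36 = 79.99 seconds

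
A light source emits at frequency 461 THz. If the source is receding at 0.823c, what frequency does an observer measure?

β = v/c = 0.823
(1-β)/(1+β) = 0.177/1.823 = 0.09709
Doppler factor = √(0.09709) = 0.3116
f_obs = 461 × 0.3116 = 143.6 THz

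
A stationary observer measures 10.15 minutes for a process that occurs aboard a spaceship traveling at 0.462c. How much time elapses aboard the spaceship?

Dilated time Δt = 10.15 minutes
γ = 1/√(1 - 0.462²) = 1.1275
Δt₀ = Δt/γ = 10.15/1.1275 = 9.002 minutes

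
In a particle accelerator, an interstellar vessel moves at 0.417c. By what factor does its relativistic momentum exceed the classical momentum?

p_rel = γmv, p_class = mv
Ratio = γ = 1/√(1 - 0.417²)
= 1/√(0.826111) = 1.100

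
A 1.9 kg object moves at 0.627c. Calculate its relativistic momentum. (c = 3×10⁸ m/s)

γ = 1/√(1 - 0.627²) = 1.2837
v = 0.627 × 3×10⁸ = 1.881×10⁸ m/s
p = γmv = 1.2837 × 1.9 × 1.881×10⁸ = 4.588×10⁸ kg·m/s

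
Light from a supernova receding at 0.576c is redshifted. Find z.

β = 0.576
(1+β)/(1-β) = 1.576/0.424 = 3.71698
√(3.71698) = 1.9279
z = 1.9279 - 1 = 0.9279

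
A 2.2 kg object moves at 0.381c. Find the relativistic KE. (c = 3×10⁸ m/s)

γ = 1/√(1 - 0.381²) = 1.08158
γ - 1 = 0.08158
KE = (γ-1)mc² = 0.08158 × 2.2 × (3×10⁸)² = 1.615×10¹⁶ J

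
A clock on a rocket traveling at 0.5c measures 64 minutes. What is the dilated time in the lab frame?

Proper time Δt₀ = 64 minutes
γ = 1/√(1 - 0.5²) = 1.1547
Δt = γΔt₀ = 1.1547 × 64 = 73.90 minutes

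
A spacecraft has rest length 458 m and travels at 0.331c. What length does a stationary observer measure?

Proper length L₀ = 458 m
γ = 1/√(1 - 0.331²) = 1.0597
L = L₀/γ = 458/1.0597 = 432.2 m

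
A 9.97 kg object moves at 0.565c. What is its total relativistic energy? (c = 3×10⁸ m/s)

γ = 1/√(1 - 0.565²) = 1.212
mc² = 9.97 × (3×10⁸)² = 8.973×10¹⁷ J
E = γmc² = 1.212 × 8.973×10¹⁷ = 1.088×10¹⁸ J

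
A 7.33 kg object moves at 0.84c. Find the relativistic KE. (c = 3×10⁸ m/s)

γ = 1/√(1 - 0.84²) = 1.843
γ - 1 = 0.8430
KE = (γ-1)mc² = 0.8430 × 7.33 × (3×10⁸)² = 5.561×10¹⁷ J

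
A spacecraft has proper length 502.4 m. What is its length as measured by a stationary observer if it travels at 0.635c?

Proper length L₀ = 502.4 m
γ = 1/√(1 - 0.635²) = 1.2945
L = L₀/γ = 502.4/1.2945 = 388.1 m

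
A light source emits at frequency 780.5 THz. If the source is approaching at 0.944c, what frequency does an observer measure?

β = v/c = 0.944
(1+β)/(1-β) = 1.944/0.056 = 34.71
Doppler factor = √(34.71) = 5.892
f_obs = 780.5 × 5.892 = 4599 THz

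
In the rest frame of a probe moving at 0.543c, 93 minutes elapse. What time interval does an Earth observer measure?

Proper time Δt₀ = 93 minutes
γ = 1/√(1 - 0.543²) = 1.19086
Δt = γΔt₀ = 1.19086 × 93 = 110.7 minutes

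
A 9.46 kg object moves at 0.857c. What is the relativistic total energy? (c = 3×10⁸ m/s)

γ = 1/√(1 - 0.857²) = 1.9406
mc² = 9.46 × (3×10⁸)² = 8.514×10¹⁷ J
E = γmc² = 1.9406 × 8.514×10¹⁷ = 1.652×10¹⁸ J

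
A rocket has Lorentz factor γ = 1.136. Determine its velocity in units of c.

From γ = 1/√(1 - v²/c²):
1/γ² = 1/1.136² = 0.774896
v²/c² = 1 - 0.774896 = 0.225104
v/c = √(0.225104) = 0.4745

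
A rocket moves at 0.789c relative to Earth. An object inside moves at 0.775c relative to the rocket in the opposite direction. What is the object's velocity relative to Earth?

Object's velocity in rocket frame is u' = -0.775c
u = (u' + v)/(1 + u'v/c²) = (v - 0.775)/(1 - 0.775·v/c²)
Numerator: 0.789 - 0.775 = 0.014
Denominator: 1 - 0.611475 = 0.388525
u = 0.014/0.388525 = 0.03603c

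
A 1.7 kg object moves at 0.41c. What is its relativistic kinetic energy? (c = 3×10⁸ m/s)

γ = 1/√(1 - 0.41²) = 1.09639
γ - 1 = 0.09639
KE = (γ-1)mc² = 0.09639 × 1.7 × (3×10⁸)² = 1.475×10¹⁶ J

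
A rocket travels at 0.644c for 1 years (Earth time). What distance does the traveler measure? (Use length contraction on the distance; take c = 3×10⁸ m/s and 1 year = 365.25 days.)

Earth distance: d = v × t = 0.644c × 1 yr = 6.0969×10¹⁵ m
γ = 1.3071
d' = d/γ = 6.0969×10¹⁵/1.3071 = 4.664×10¹⁵ m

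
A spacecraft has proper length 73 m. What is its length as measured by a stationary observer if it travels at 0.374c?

Proper length L₀ = 73 m
γ = 1/√(1 - 0.374²) = 1.0783
L = L₀/γ = 73/1.0783 = 67.70 m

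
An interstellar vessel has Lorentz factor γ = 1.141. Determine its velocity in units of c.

From γ = 1/√(1 - v²/c²):
1/γ² = 1/1.141² = 0.76812
v²/c² = 1 - 0.76812 = 0.23188
v/c = √(0.23188) = 0.4815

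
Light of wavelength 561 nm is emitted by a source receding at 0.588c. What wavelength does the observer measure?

β = 0.588
Wavelength Doppler factor = √(1.588/0.412) = √(3.854) = 1.963
λ_obs = 561 × 1.963 = 1101 nm (redshift)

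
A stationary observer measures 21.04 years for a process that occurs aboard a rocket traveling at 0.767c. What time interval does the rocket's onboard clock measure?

Dilated time Δt = 21.04 years
γ = 1/√(1 - 0.767²) = 1.558
Δt₀ = Δt/γ = 21.04/1.558 = 13.50 years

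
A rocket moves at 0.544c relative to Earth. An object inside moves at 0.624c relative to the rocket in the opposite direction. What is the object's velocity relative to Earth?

Object's velocity in rocket frame is u' = -0.624c
u = (u' + v)/(1 + u'v/c²) = (v - 0.624)/(1 - 0.624·v/c²)
Numerator: 0.544 - 0.624 = -0.08
Denominator: 1 - 0.339456 = 0.660544
u = -0.08/0.660544 = -0.1211c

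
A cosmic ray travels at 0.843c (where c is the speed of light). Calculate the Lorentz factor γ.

v/c = 0.843, so (v/c)² = 0.710649
1 - (v/c)² = 0.289351
γ = 1/√(0.289351) = 1.859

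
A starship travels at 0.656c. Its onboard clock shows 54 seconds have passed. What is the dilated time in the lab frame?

Proper time Δt₀ = 54 seconds
γ = 1/√(1 - 0.656²) = 1.325
Δt = γΔt₀ = 1.325 × 54 = 71.55 seconds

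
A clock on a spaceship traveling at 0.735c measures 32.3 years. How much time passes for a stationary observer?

Proper time Δt₀ = 32.3 years
γ = 1/√(1 - 0.735²) = 1.475
Δt = γΔt₀ = 1.475 × 32.3 = 47.64 years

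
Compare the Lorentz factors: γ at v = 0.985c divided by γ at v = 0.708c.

γ₁ = 1/√(1 - 0.985²) = 5.795
γ₂ = 1/√(1 - 0.708²) = 1.416
γ₁/γ₂ = 5.795/1.416 = 4.093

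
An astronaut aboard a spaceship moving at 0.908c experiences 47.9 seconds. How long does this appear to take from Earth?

Proper time Δt₀ = 47.9 seconds
γ = 1/√(1 - 0.908²) = 2.387
Δt = γΔt₀ = 2.387 × 47.9 = 114.3 seconds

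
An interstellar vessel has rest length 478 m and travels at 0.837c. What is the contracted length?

Proper length L₀ = 478 m
γ = 1/√(1 - 0.837²) = 1.827
L = L₀/γ = 478/1.827 = 261.6 m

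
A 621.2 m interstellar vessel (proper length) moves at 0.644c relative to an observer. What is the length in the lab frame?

Proper length L₀ = 621.2 m
γ = 1/√(1 - 0.644²) = 1.30715
L = L₀/γ = 621.2/1.30715 = 475.2 m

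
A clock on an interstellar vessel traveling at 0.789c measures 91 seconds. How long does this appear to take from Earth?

Proper time Δt₀ = 91 seconds
γ = 1/√(1 - 0.789²) = 1.628
Δt = γΔt₀ = 1.628 × 91 = 148.1 seconds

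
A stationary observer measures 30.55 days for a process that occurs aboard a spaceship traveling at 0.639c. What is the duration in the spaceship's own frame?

Dilated time Δt = 30.55 days
γ = 1/√(1 - 0.639²) = 1.300
Δt₀ = Δt/γ = 30.55/1.300 = 23.50 days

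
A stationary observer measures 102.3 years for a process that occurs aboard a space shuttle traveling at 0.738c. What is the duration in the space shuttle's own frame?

Dilated time Δt = 102.3 years
γ = 1/√(1 - 0.738²) = 1.482
Δt₀ = Δt/γ = 102.3/1.482 = 69.03 years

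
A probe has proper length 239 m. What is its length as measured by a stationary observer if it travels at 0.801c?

Proper length L₀ = 239 m
γ = 1/√(1 - 0.801²) = 1.670
L = L₀/γ = 239/1.670 = 143.1 m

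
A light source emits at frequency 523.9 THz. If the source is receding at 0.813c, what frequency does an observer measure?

β = v/c = 0.813
(1-β)/(1+β) = 0.187/1.813 = 0.10314
Doppler factor = √(0.10314) = 0.3212
f_obs = 523.9 × 0.3212 = 168.3 THz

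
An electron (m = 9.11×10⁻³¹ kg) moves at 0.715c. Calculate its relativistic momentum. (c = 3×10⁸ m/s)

γ = 1/√(1 - 0.715²) = 1.4304
v = 0.715 × 3×10⁸ = 2.145×10⁸ m/s
p = γmv = 1.4304 × 9.11×10⁻³¹ × 2.145×10⁸ = 2.795×10⁻²² kg·m/s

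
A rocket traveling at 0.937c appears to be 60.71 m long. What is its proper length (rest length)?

Contracted length L = 60.71 m
γ = 1/√(1 - 0.937²) = 2.863
L₀ = γL = 2.863 × 60.71 = 173.8 m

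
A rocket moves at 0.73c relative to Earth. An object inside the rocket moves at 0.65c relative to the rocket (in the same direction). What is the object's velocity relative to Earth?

u = (u' + v)/(1 + u'v/c²)
Numerator: 0.65 + 0.73 = 1.38
Denominator: 1 + 0.4745 = 1.4745
u = 1.38/1.4745 = 0.9359c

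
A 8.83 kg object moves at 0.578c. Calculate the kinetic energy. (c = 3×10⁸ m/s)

γ = 1/√(1 - 0.578²) = 1.225435
γ - 1 = 0.225435
KE = (γ-1)mc² = 0.225435 × 8.83 × (3×10⁸)² = 1.792×10¹⁷ J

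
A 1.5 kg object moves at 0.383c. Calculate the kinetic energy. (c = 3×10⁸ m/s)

γ = 1/√(1 - 0.383²) = 1.08255
γ - 1 = 0.08255
KE = (γ-1)mc² = 0.08255 × 1.5 × (3×10⁸)² = 1.114×10¹⁶ J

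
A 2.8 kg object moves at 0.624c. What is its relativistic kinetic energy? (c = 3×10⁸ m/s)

γ = 1/√(1 - 0.624²) = 1.27971
γ - 1 = 0.27971
KE = (γ-1)mc² = 0.27971 × 2.8 × (3×10⁸)² = 7.049×10¹⁶ J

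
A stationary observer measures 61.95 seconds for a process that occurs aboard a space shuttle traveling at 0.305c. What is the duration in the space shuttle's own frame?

Dilated time Δt = 61.95 seconds
γ = 1/√(1 - 0.305²) = 1.050
Δt₀ = Δt/γ = 61.95/1.050 = 59.00 seconds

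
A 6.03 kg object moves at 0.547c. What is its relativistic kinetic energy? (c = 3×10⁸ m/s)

γ = 1/√(1 - 0.547²) = 1.1946
γ - 1 = 0.1946
KE = (γ-1)mc² = 0.1946 × 6.03 × (3×10⁸)² = 1.056×10¹⁷ J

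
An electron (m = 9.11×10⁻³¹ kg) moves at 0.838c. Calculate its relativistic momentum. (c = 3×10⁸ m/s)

γ = 1/√(1 - 0.838²) = 1.8326
v = 0.838 × 3×10⁸ = 2.514×10⁸ m/s
p = γmv = 1.8326 × 9.11×10⁻³¹ × 2.514×10⁸ = 4.197×10⁻²² kg·m/s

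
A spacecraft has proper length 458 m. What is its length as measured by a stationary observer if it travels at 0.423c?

Proper length L₀ = 458 m
γ = 1/√(1 - 0.423²) = 1.1036
L = L₀/γ = 458/1.1036 = 415.0 m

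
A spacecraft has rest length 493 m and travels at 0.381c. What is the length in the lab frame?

Proper length L₀ = 493 m
γ = 1/√(1 - 0.381²) = 1.0816
L = L₀/γ = 493/1.0816 = 455.8 m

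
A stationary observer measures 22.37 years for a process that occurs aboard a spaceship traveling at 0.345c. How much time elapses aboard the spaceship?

Dilated time Δt = 22.37 years
γ = 1/√(1 - 0.345²) = 1.065
Δt₀ = Δt/γ = 22.37/1.065 = 21.00 years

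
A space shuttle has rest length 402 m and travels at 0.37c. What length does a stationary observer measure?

Proper length L₀ = 402 m
γ = 1/√(1 - 0.37²) = 1.0764
L = L₀/γ = 402/1.0764 = 373.5 m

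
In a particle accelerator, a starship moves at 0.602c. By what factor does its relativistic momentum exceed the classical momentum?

p_rel = γmv, p_class = mv
Ratio = γ = 1/√(1 - 0.602²)
= 1/√(0.637596) = 1.252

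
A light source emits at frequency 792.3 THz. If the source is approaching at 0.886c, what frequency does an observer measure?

β = v/c = 0.886
(1+β)/(1-β) = 1.886/0.114 = 16.544
Doppler factor = √(16.544) = 4.0674
f_obs = 792.3 × 4.0674 = 3223 THz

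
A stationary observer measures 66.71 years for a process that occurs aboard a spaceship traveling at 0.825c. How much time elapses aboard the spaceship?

Dilated time Δt = 66.71 years
γ = 1/√(1 - 0.825²) = 1.7695
Δt₀ = Δt/γ = 66.71/1.7695 = 37.70 years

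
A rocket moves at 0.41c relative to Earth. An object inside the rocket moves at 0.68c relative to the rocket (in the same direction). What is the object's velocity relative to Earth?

u = (u' + v)/(1 + u'v/c²)
Numerator: 0.68 + 0.41 = 1.09
Denominator: 1 + 0.2788 = 1.2788
u = 1.09/1.2788 = 0.8524c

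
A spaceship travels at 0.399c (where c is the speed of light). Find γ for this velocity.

v/c = 0.399, so (v/c)² = 0.159201
1 - (v/c)² = 0.840799
γ = 1/√(0.840799) = 1.091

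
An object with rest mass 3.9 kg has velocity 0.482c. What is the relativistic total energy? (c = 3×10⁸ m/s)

γ = 1/√(1 - 0.482²) = 1.1413
mc² = 3.9 × (3×10⁸)² = 3.510×10¹⁷ J
E = γmc² = 1.1413 × 3.510×10¹⁷ = 4.006×10¹⁷ J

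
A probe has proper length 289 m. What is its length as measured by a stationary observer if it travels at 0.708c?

Proper length L₀ = 289 m
γ = 1/√(1 - 0.708²) = 1.416
L = L₀/γ = 289/1.416 = 204.1 m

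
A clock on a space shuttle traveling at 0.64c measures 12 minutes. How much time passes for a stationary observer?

Proper time Δt₀ = 12 minutes
γ = 1/√(1 - 0.64²) = 1.3014
Δt = γΔt₀ = 1.3014 × 12 = 15.62 minutes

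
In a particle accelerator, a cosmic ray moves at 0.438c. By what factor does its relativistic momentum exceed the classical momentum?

p_rel = γmv, p_class = mv
Ratio = γ = 1/√(1 - 0.438²)
= 1/√(0.808156) = 1.112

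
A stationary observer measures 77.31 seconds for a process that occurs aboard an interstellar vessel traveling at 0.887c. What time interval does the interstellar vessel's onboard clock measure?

Dilated time Δt = 77.31 seconds
γ = 1/√(1 - 0.887²) = 2.1656
Δt₀ = Δt/γ = 77.31/2.1656 = 35.70 seconds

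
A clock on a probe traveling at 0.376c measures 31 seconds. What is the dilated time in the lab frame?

Proper time Δt₀ = 31 seconds
γ = 1/√(1 - 0.376²) = 1.079
Δt = γΔt₀ = 1.079 × 31 = 33.45 seconds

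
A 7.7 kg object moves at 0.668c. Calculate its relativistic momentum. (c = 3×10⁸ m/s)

γ = 1/√(1 - 0.668²) = 1.344
v = 0.668 × 3×10⁸ = 2.004×10⁸ m/s
p = γmv = 1.344 × 7.7 × 2.004×10⁸ = 2.074×10⁹ kg·m/s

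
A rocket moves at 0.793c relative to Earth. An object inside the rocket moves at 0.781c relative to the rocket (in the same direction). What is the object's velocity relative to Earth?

u = (u' + v)/(1 + u'v/c²)
Numerator: 0.781 + 0.793 = 1.574
Denominator: 1 + 0.619333 = 1.619333
u = 1.574/1.619333 = 0.9720c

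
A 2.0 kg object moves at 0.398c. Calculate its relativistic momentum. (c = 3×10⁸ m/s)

γ = 1/√(1 - 0.398²) = 1.090
v = 0.398 × 3×10⁸ = 1.194×10⁸ m/s
p = γmv = 1.090 × 2.0 × 1.194×10⁸ = 2.603×10⁸ kg·m/s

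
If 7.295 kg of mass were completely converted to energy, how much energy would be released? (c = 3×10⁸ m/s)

Using E = mc²:
c² = (3×10⁸)² = 9×10¹⁶ m²/s²
E = 7.295 × 9×10¹⁶ = 6.566×10¹⁷ J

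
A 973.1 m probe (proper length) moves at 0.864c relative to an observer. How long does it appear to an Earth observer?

Proper length L₀ = 973.1 m
γ = 1/√(1 - 0.864²) = 1.98613
L = L₀/γ = 973.1/1.98613 = 489.9 m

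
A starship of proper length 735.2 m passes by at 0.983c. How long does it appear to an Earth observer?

Proper length L₀ = 735.2 m
γ = 1/√(1 - 0.983²) = 5.446
L = L₀/γ = 735.2/5.446 = 135.0 m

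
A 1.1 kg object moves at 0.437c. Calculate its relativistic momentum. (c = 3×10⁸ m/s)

γ = 1/√(1 - 0.437²) = 1.1118
v = 0.437 × 3×10⁸ = 1.311×10⁸ m/s
p = γmv = 1.1118 × 1.1 × 1.311×10⁸ = 1.603×10⁸ kg·m/s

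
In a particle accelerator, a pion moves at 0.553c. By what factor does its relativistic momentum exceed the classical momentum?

p_rel = γmv, p_class = mv
Ratio = γ = 1/√(1 - 0.553²)
= 1/√(0.694191) = 1.200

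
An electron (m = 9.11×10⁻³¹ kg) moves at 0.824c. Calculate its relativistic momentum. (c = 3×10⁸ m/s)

γ = 1/√(1 - 0.824²) = 1.765
v = 0.824 × 3×10⁸ = 2.472×10⁸ m/s
p = γmv = 1.765 × 9.11×10⁻³¹ × 2.472×10⁸ = 3.975×10⁻²² kg·m/s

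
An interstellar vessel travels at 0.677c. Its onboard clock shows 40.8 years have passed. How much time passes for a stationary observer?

Proper time Δt₀ = 40.8 years
γ = 1/√(1 - 0.677²) = 1.35873
Δt = γΔt₀ = 1.35873 × 40.8 = 55.44 years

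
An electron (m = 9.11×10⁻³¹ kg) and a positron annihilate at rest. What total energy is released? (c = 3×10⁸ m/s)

Both particles have the same rest mass, so total mass = 2m
E = 2m·c² = 2 × 9.11×10⁻³¹ × (3×10⁸)²
= 2 × 9.11×10⁻³¹ × 9×10¹⁶
= 1.640×10⁻¹³ J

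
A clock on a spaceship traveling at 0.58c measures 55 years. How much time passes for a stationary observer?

Proper time Δt₀ = 55 years
γ = 1/√(1 - 0.58²) = 1.2276
Δt = γΔt₀ = 1.2276 × 55 = 67.52 years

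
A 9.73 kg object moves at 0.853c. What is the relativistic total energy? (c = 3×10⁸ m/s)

γ = 1/√(1 - 0.853²) = 1.916
mc² = 9.73 × (3×10⁸)² = 8.757×10¹⁷ J
E = γmc² = 1.916 × 8.757×10¹⁷ = 1.678×10¹⁸ J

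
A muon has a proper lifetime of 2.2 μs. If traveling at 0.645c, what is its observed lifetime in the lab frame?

Proper lifetime τ₀ = 2.2 μs
γ = 1/√(1 - 0.645²) = 1.3086
τ = γτ₀ = 1.3086 × 2.2 μs = 2.879 μs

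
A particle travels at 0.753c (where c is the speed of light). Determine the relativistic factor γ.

v/c = 0.753, so (v/c)² = 0.567009
1 - (v/c)² = 0.432991
γ = 1/√(0.432991) = 1.520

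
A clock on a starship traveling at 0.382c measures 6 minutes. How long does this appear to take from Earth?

Proper time Δt₀ = 6 minutes
γ = 1/√(1 - 0.382²) = 1.082
Δt = γΔt₀ = 1.082 × 6 = 6.492 minutes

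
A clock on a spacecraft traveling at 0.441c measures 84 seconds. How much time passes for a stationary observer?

Proper time Δt₀ = 84 seconds
γ = 1/√(1 - 0.441²) = 1.1142
Δt = γΔt₀ = 1.1142 × 84 = 93.59 seconds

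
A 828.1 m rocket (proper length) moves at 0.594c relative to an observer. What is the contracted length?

Proper length L₀ = 828.1 m
γ = 1/√(1 - 0.594²) = 1.243
L = L₀/γ = 828.1/1.243 = 666.2 m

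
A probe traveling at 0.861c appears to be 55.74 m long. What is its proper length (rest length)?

Contracted length L = 55.74 m
γ = 1/√(1 - 0.861²) = 1.966
L₀ = γL = 1.966 × 55.74 = 109.6 m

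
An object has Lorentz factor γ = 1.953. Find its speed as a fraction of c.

From γ = 1/√(1 - v²/c²):
1/γ² = 1/1.953² = 0.2622
v²/c² = 1 - 0.2622 = 0.7378
v/c = √(0.7378) = 0.8590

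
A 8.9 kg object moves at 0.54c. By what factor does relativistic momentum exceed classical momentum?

p_rel = γmv, p_class = mv
Ratio = γ = 1/√(1 - 0.54²) = 1.188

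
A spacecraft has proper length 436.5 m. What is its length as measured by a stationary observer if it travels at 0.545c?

Proper length L₀ = 436.5 m
γ = 1/√(1 - 0.545²) = 1.1927
L = L₀/γ = 436.5/1.1927 = 366.0 m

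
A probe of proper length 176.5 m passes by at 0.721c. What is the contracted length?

Proper length L₀ = 176.5 m
γ = 1/√(1 - 0.721²) = 1.443
L = L₀/γ = 176.5/1.443 = 122.3 m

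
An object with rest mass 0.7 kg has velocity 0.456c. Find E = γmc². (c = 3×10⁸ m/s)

γ = 1/√(1 - 0.456²) = 1.1236
mc² = 0.7 × (3×10⁸)² = 6.300×10¹⁶ J
E = γmc² = 1.1236 × 6.300×10¹⁶ = 7.079×10¹⁶ J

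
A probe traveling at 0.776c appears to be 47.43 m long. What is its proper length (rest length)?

Contracted length L = 47.43 m
γ = 1/√(1 - 0.776²) = 1.5855
L₀ = γL = 1.5855 × 47.43 = 75.20 m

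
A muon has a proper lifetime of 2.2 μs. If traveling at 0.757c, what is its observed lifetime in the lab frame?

Proper lifetime τ₀ = 2.2 μs
γ = 1/√(1 - 0.757²) = 1.5304
τ = γτ₀ = 1.5304 × 2.2 μs = 3.367 μs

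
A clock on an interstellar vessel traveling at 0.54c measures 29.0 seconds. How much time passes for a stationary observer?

Proper time Δt₀ = 29.0 seconds
γ = 1/√(1 - 0.54²) = 1.18812
Δt = γΔt₀ = 1.18812 × 29.0 = 34.46 seconds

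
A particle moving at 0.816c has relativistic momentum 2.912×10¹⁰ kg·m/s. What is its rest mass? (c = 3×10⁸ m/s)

γ = 1/√(1 - 0.816²) = 1.730
v = 0.816 × 3×10⁸ = 2.448×10⁸ m/s
m = p/(γv) = 2.912×10¹⁰/(1.730 × 2.448×10⁸) = 68.76 kg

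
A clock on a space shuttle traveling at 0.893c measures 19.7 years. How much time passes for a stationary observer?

Proper time Δt₀ = 19.7 years
γ = 1/√(1 - 0.893²) = 2.222
Δt = γΔt₀ = 2.222 × 19.7 = 43.77 years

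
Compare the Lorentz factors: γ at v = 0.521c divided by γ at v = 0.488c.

γ₁ = 1/√(1 - 0.521²) = 1.172
γ₂ = 1/√(1 - 0.488²) = 1.146
γ₁/γ₂ = 1.172/1.146 = 1.023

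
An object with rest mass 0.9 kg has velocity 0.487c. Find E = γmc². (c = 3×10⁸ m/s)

γ = 1/√(1 - 0.487²) = 1.1449
mc² = 0.9 × (3×10⁸)² = 8.100×10¹⁶ J
E = γmc² = 1.1449 × 8.100×10¹⁶ = 9.274×10¹⁶ J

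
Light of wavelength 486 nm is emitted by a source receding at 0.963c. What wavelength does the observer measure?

β = 0.963
Wavelength Doppler factor = √(1.963/0.037) = √(53.05) = 7.284
λ_obs = 486 × 7.284 = 3540 nm (redshift)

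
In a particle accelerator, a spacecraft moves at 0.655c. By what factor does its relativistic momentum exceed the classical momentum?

p_rel = γmv, p_class = mv
Ratio = γ = 1/√(1 - 0.655²)
= 1/√(0.570975) = 1.323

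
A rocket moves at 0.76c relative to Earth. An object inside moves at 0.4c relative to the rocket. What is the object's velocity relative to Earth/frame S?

u = (u' + v)/(1 + u'v/c²)
Numerator: 0.4 + 0.76 = 1.16
Denominator: 1 + 0.304 = 1.304
u = 1.16/1.304 = 0.8896c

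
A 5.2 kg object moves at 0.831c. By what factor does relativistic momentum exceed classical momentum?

p_rel = γmv, p_class = mv
Ratio = γ = 1/√(1 - 0.831²) = 1.798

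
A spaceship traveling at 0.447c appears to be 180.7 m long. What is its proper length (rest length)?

Contracted length L = 180.7 m
γ = 1/√(1 - 0.447²) = 1.118
L₀ = γL = 1.118 × 180.7 = 202.0 m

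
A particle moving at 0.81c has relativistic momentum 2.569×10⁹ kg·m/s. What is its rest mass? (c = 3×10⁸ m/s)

γ = 1/√(1 - 0.81²) = 1.7052
v = 0.81 × 3×10⁸ = 2.430×10⁸ m/s
m = p/(γv) = 2.569×10⁹/(1.7052 × 2.430×10⁸) = 6.200 kg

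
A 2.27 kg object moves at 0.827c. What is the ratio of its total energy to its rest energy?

E = γmc², E₀ = mc²
E/E₀ = γ = 1/√(1 - 0.827²) = 1.779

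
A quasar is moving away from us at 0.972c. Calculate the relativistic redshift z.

β = 0.972
(1+β)/(1-β) = 1.972/0.028 = 70.43
√(70.43) = 8.392
z = 8.392 - 1 = 7.392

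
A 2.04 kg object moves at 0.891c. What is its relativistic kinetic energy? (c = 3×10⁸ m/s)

γ = 1/√(1 - 0.891²) = 2.2026
γ - 1 = 1.2026
KE = (γ-1)mc² = 1.2026 × 2.04 × (3×10⁸)² = 2.208×10¹⁷ J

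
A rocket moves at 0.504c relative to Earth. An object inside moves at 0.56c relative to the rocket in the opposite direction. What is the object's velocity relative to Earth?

Object's velocity in rocket frame is u' = -0.56c
u = (u' + v)/(1 + u'v/c²) = (v - 0.56)/(1 - 0.56·v/c²)
Numerator: 0.504 - 0.56 = -0.056
Denominator: 1 - 0.28224 = 0.71776
u = -0.056/0.71776 = -0.07802c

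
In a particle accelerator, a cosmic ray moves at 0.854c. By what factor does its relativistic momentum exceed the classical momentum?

p_rel = γmv, p_class = mv
Ratio = γ = 1/√(1 - 0.854²)
= 1/√(0.270684) = 1.922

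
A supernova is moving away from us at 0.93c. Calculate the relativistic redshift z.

β = 0.93
(1+β)/(1-β) = 1.93/0.07 = 27.57
√(27.57) = 5.251
z = 5.251 - 1 = 4.251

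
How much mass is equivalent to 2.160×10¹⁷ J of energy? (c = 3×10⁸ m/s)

From E = mc², we get m = E/c²
c² = (3×10⁸)² = 9×10¹⁶ m²/s²
m = 2.160×10¹⁷ / 9×10¹⁶ = 2.400 kg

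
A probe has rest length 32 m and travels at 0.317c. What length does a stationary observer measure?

Proper length L₀ = 32 m
γ = 1/√(1 - 0.317²) = 1.0544
L = L₀/γ = 32/1.0544 = 30.35 m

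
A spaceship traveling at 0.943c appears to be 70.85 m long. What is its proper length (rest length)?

Contracted length L = 70.85 m
γ = 1/√(1 - 0.943²) = 3.005
L₀ = γL = 3.005 × 70.85 = 212.9 m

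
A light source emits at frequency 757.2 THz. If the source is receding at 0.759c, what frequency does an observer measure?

β = v/c = 0.759
(1-β)/(1+β) = 0.241/1.759 = 0.13701
Doppler factor = √(0.13701) = 0.37015
f_obs = 757.2 × 0.37015 = 280.3 THz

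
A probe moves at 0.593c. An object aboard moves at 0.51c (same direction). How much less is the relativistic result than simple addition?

Classical: u' + v = 0.51 + 0.593 = 1.103c
Relativistic: u = (0.51 + 0.593)/(1 + 0.30243) = 1.103/1.30243 = 0.8469c
Difference: 1.103 - 0.8469 = 0.2561c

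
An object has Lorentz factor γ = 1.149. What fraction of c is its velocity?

From γ = 1/√(1 - v²/c²):
1/γ² = 1/1.149² = 0.75746
v²/c² = 1 - 0.75746 = 0.24254
v/c = √(0.24254) = 0.4925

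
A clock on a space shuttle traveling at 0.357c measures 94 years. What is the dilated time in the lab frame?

Proper time Δt₀ = 94 years
γ = 1/√(1 - 0.357²) = 1.0705
Δt = γΔt₀ = 1.0705 × 94 = 100.6 years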